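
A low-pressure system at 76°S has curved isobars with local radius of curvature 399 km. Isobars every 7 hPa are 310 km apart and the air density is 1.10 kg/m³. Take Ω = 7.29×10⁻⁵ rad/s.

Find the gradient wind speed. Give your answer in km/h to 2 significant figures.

Coriolis parameter at 76°S:
f = 2Ω sin φ = 2 × 7.29×10⁻⁵ × sin 76° = 1.41×10⁻⁴ s⁻¹
Pressure gradient: |∂P/∂n| = 700 Pa / 310000 m = 2.26×10⁻³ Pa/m
Geostrophic speed: V_g = |∂P/∂n|/(fρ) = 2.26×10⁻³/(1.41×10⁻⁴ × 1.10) = 14.5 m/s
Around a low, centrifugal force acts outward with Coriolis, so pressure-gradient force balances both:
(1/ρ)|∂P/∂n| = fV + V²/R  →  V² + fR·V − fR·V_g = 0
With fR = 1.41×10⁻⁴ × 399×10³ m = 56.4 m/s:
V = [−fR + √((fR)² + 4 fR V_g)]/2 = [−56.4 + √(56.4² + 4×56.4×14.5)]/2 = 12 m/s
Subgeostrophic (V < V_g = 14.5 m/s), as expected around a low.
Converting: 12 m/s × 3.6 = 43 km/h

43 km/h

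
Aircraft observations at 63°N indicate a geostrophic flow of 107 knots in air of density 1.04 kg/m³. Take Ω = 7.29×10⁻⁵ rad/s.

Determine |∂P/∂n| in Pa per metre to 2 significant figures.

7.4×10⁻³ Pa/m

Coriolis parameter at 63°N:
f = 2Ω sin φ = 2 × 7.29×10⁻⁵ × sin 63° = 1.30×10⁻⁴ s⁻¹
Wind speed in SI: 107 knots = 55.0 m/s
Geostrophic balance rearranged: |∂P/∂n| = f ρ V_g
|∂P/∂n| = 1.30×10⁻⁴ × 1.04 × 55.0 = 7.44×10⁻³ Pa/m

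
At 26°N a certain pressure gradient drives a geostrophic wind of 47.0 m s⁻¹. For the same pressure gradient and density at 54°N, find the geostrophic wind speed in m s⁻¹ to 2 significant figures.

With the same pressure gradient and density, V_g ∝ 1/f ∝ 1/sin φ.
V₂ = V₁ · sin φ₁ / sin φ₂ = 47.0 × sin 26° / sin 54°
V₂ = 47.0 × 0.4384/0.8090 = 25 m s⁻¹

25 m s⁻¹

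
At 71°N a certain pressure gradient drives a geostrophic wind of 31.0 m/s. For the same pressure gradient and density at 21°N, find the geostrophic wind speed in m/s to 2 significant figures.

With the same pressure gradient and density, V_g ∝ 1/f ∝ 1/sin φ.
V₂ = V₁ · sin φ₁ / sin φ₂ = 31.0 × sin 71° / sin 21°
V₂ = 31.0 × 0.9455/0.3584 = 82 m/s

82 m/s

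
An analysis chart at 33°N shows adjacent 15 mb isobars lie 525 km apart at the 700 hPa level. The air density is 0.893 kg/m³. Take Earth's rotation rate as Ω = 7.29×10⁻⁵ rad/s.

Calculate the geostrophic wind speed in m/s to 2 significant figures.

Coriolis parameter at 33°N:
f = 2Ω sin φ = 2 × 7.29×10⁻⁵ × sin 33° = 7.94×10⁻⁵ s⁻¹
Pressure gradient: |∂P/∂n| = 1500 Pa / 525000 m = 2.86×10⁻³ Pa/m
Geostrophic balance (pressure-gradient force = Coriolis force):
V_g = (1/(fρ)) |∂P/∂n| = 2.86×10⁻³ / (7.94×10⁻⁵ × 0.893) = 40.3 m/s

40 m/s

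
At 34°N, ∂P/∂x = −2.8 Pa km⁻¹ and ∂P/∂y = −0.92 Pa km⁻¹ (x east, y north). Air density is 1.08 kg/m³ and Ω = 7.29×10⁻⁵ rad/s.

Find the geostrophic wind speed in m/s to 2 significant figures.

Coriolis parameter at 34°N:
f = 2Ω sin φ = 2 × 7.29×10⁻⁵ × sin 34° = 8.15×10⁻⁵ s⁻¹
Component geostrophic relations (x east, y north):
u_g = −(1/(fρ)) ∂P/∂y,  v_g = (1/(fρ)) ∂P/∂x
u_g = −(−0.92×10⁻³)/(8.15×10⁻⁵ × 1.08) = 10.4 m/s;  v_g = (−2.8×10⁻³)/(8.15×10⁻⁵ × 1.08) = −31.8 m/s
|V_g| = √(u_g² + v_g²) = 33.5 m/s

33 m/s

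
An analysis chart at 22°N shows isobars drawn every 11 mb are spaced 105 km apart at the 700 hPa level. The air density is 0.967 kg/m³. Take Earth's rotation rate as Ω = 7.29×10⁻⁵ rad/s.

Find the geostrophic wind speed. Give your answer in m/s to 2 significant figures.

Coriolis parameter at 22°N:
f = 2Ω sin φ = 2 × 7.29×10⁻⁵ × sin 22° = 5.46×10⁻⁵ s⁻¹
Pressure gradient: |∂P/∂n| = 1100 Pa / 105000 m = 1.05×10⁻² Pa/m
Geostrophic balance (pressure-gradient force = Coriolis force):
V_g = (1/(fρ)) |∂P/∂n| = 1.05×10⁻² / (5.46×10⁻⁵ × 0.967) = 198 m/s

200 m/s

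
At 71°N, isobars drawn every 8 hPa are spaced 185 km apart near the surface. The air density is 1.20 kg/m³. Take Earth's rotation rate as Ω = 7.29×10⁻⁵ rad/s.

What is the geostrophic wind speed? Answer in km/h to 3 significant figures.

Coriolis parameter at 71°N:
f = 2Ω sin φ = 2 × 7.29×10⁻⁵ × sin 71° = 1.38×10⁻⁴ s⁻¹
Pressure gradient: |∂P/∂n| = 800 Pa / 185000 m = 4.32×10⁻³ Pa/m
Geostrophic balance (pressure-gradient force = Coriolis force):
V_g = (1/(fρ)) |∂P/∂n| = 4.32×10⁻³ / (1.38×10⁻⁴ × 1.20) = 26.1 m/s
Converting: 26.1 m/s × 3.6 = 94.1 km/h

94.1 km/h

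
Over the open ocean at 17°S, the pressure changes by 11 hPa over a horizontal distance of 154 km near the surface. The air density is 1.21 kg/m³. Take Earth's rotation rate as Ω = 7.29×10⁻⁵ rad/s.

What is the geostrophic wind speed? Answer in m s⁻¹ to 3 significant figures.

138 m s⁻¹

Coriolis parameter at 17°S:
f = 2Ω sin φ = 2 × 7.29×10⁻⁵ × sin 17° = 4.26×10⁻⁵ s⁻¹
Pressure gradient: |∂P/∂n| = 1100 Pa / 154000 m = 7.14×10⁻³ Pa/m
Geostrophic balance (pressure-gradient force = Coriolis force):
V_g = (1/(fρ)) |∂P/∂n| = 7.14×10⁻³ / (4.26×10⁻⁵ × 1.21) = 138 m/s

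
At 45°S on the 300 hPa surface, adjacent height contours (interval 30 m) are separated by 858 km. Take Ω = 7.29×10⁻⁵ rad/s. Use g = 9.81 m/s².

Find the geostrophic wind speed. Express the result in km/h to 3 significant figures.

12.0 km/h

Coriolis parameter at 45°S:
f = 2Ω sin φ = 2 × 7.29×10⁻⁵ × sin 45° = 1.03×10⁻⁴ s⁻¹
Height gradient: |∂Z/∂n| = 30 m / 858000 m = 3.50×10⁻⁵
On a pressure surface, geostrophic balance gives V_g = (g/f)|∂Z/∂n|:
V_g = 9.81 × 3.50×10⁻⁵ / 1.03×10⁻⁴ = 3.33 m/s
Converting: 3.33 m/s × 3.6 = 12.0 km/h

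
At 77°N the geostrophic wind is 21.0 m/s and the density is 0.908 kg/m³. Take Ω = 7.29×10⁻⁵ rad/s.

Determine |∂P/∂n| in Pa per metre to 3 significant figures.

2.71×10⁻³ Pa/m

Coriolis parameter at 77°N:
f = 2Ω sin φ = 2 × 7.29×10⁻⁵ × sin 77° = 1.42×10⁻⁴ s⁻¹
Geostrophic balance rearranged: |∂P/∂n| = f ρ V_g
|∂P/∂n| = 1.42×10⁻⁴ × 0.908 × 21.0 = 2.71×10⁻³ Pa/m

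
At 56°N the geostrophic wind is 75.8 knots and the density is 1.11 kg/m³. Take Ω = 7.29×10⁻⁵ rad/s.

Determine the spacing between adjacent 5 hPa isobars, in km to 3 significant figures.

Coriolis parameter at 56°N:
f = 2Ω sin φ = 2 × 7.29×10⁻⁵ × sin 56° = 1.21×10⁻⁴ s⁻¹
Wind speed in SI: 75.8 knots = 39.0 m/s
Geostrophic balance rearranged: |∂P/∂n| = f ρ V_g
|∂P/∂n| = 1.21×10⁻⁴ × 1.11 × 39.0 = 5.23×10⁻³ Pa/m
Isobar spacing: Δn = ΔP/|∂P/∂n| = 500 Pa / 5.23×10⁻³ Pa/m = 95567 m ≈ 95.6 km

95.6 km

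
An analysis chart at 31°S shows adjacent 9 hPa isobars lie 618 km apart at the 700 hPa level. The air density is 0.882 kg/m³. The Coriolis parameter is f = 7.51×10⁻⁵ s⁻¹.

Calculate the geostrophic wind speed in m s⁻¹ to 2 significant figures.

22 m s⁻¹

Pressure gradient: |∂P/∂n| = 900 Pa / 618000 m = 1.46×10⁻³ Pa/m
Geostrophic balance (pressure-gradient force = Coriolis force):
V_g = (1/(fρ)) |∂P/∂n| = 1.46×10⁻³ / (7.51×10⁻⁵ × 0.882) = 22.0 m/s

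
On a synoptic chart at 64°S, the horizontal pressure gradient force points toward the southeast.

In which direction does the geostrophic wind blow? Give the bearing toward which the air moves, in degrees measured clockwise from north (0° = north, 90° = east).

The pressure-gradient force points toward the southeast (bearing 135°).
Geostrophic balance: in the Southern Hemisphere the Coriolis force deflects motion to the left, so the geostrophic wind blows 90° to the left of the pressure-gradient force (low pressure on the right).
Rotating 135° by 90° counterclockwise gives 045° — the wind blows toward the northeast.

045°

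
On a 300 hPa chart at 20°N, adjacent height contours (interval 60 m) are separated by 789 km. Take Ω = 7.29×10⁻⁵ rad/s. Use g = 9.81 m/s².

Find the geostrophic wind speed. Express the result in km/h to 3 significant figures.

Coriolis parameter at 20°N:
f = 2Ω sin φ = 2 × 7.29×10⁻⁵ × sin 20° = 4.99×10⁻⁵ s⁻¹
Height gradient: |∂Z/∂n| = 60 m / 789000 m = 7.60×10⁻⁵
On a pressure surface, geostrophic balance gives V_g = (g/f)|∂Z/∂n|:
V_g = 9.81 × 7.60×10⁻⁵ / 4.99×10⁻⁵ = 15.0 m/s
Converting: 15.0 m/s × 3.6 = 53.9 km/h

53.9 km/h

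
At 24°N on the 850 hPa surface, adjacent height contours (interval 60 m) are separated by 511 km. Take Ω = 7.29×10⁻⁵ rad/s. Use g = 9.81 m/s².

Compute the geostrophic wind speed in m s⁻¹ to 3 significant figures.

Coriolis parameter at 24°N:
f = 2Ω sin φ = 2 × 7.29×10⁻⁵ × sin 24° = 5.93×10⁻⁵ s⁻¹
Height gradient: |∂Z/∂n| = 60 m / 511000 m = 1.17×10⁻⁴
On a pressure surface, geostrophic balance gives V_g = (g/f)|∂Z/∂n|:
V_g = 9.81 × 1.17×10⁻⁴ / 5.93×10⁻⁵ = 19.4 m/s

19.4 m s⁻¹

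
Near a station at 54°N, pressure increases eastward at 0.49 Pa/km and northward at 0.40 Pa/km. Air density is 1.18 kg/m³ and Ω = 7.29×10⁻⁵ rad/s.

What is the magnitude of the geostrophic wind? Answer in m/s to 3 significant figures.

4.54 m/s

Coriolis parameter at 54°N:
f = 2Ω sin φ = 2 × 7.29×10⁻⁵ × sin 54° = 1.18×10⁻⁴ s⁻¹
Component geostrophic relations (x east, y north):
u_g = −(1/(fρ)) ∂P/∂y,  v_g = (1/(fρ)) ∂P/∂x
u_g = −(0.40×10⁻³)/(1.18×10⁻⁴ × 1.18) = −2.87 m/s;  v_g = (0.49×10⁻³)/(1.18×10⁻⁴ × 1.18) = 3.52 m/s
|V_g| = √(u_g² + v_g²) = 4.54 m/s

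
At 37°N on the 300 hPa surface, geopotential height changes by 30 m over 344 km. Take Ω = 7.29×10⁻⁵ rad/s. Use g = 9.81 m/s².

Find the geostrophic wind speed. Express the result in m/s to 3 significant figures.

9.75 m/s

Coriolis parameter at 37°N:
f = 2Ω sin φ = 2 × 7.29×10⁻⁵ × sin 37° = 8.77×10⁻⁵ s⁻¹
Height gradient: |∂Z/∂n| = 30 m / 344000 m = 8.72×10⁻⁵
On a pressure surface, geostrophic balance gives V_g = (g/f)|∂Z/∂n|:
V_g = 9.81 × 8.72×10⁻⁵ / 8.77×10⁻⁵ = 9.75 m/s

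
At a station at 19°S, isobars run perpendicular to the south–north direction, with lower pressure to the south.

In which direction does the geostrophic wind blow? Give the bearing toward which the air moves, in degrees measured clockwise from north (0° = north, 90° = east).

090°

The pressure-gradient force points toward the south (bearing 180°).
Geostrophic balance: in the Southern Hemisphere the Coriolis force deflects motion to the left, so the geostrophic wind blows 90° to the left of the pressure-gradient force (low pressure on the right).
Rotating 180° by 90° counterclockwise gives 090° — the wind blows toward the east.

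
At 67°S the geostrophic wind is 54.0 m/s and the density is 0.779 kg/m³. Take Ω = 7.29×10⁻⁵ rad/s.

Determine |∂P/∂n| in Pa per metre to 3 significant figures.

5.65×10⁻³ Pa/m

Coriolis parameter at 67°S:
f = 2Ω sin φ = 2 × 7.29×10⁻⁵ × sin 67° = 1.34×10⁻⁴ s⁻¹
Geostrophic balance rearranged: |∂P/∂n| = f ρ V_g
|∂P/∂n| = 1.34×10⁻⁴ × 0.779 × 54.0 = 5.65×10⁻³ Pa/m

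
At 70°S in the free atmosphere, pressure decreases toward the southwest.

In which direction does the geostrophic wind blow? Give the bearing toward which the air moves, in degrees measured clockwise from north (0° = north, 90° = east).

The pressure-gradient force points toward the southwest (bearing 225°).
Geostrophic balance: in the Southern Hemisphere the Coriolis force deflects motion to the left, so the geostrophic wind blows 90° to the left of the pressure-gradient force (low pressure on the right).
Rotating 225° by 90° counterclockwise gives 135° — the wind blows toward the southeast.

135°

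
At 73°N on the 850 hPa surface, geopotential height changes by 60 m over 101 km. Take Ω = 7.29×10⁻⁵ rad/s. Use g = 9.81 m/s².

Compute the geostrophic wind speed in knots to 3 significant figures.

81.2 knots

Coriolis parameter at 73°N:
f = 2Ω sin φ = 2 × 7.29×10⁻⁵ × sin 73° = 1.39×10⁻⁴ s⁻¹
Height gradient: |∂Z/∂n| = 60 m / 101000 m = 5.94×10⁻⁴
On a pressure surface, geostrophic balance gives V_g = (g/f)|∂Z/∂n|:
V_g = 9.81 × 5.94×10⁻⁴ / 1.39×10⁻⁴ = 41.8 m/s
Converting: 41.8 m/s × 1.944 = 81.2 knots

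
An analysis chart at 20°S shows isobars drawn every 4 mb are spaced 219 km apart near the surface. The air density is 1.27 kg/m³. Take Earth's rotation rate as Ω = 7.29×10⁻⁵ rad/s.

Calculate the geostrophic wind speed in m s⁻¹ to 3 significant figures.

28.8 m s⁻¹

Coriolis parameter at 20°S:
f = 2Ω sin φ = 2 × 7.29×10⁻⁵ × sin 20° = 4.99×10⁻⁵ s⁻¹
Pressure gradient: |∂P/∂n| = 400 Pa / 219000 m = 1.83×10⁻³ Pa/m
Geostrophic balance (pressure-gradient force = Coriolis force):
V_g = (1/(fρ)) |∂P/∂n| = 1.83×10⁻³ / (4.99×10⁻⁵ × 1.27) = 28.8 m/s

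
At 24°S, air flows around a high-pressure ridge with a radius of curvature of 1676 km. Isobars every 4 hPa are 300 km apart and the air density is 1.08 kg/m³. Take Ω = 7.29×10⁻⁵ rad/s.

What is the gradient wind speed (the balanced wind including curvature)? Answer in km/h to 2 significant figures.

110 km/h

Coriolis parameter at 24°S:
f = 2Ω sin φ = 2 × 7.29×10⁻⁵ × sin 24° = 5.93×10⁻⁵ s⁻¹
Pressure gradient: |∂P/∂n| = 400 Pa / 300000 m = 1.33×10⁻³ Pa/m
Geostrophic speed: V_g = |∂P/∂n|/(fρ) = 1.33×10⁻³/(5.93×10⁻⁵ × 1.08) = 20.8 m/s
Around a high, pressure-gradient force acts outward with centrifugal, so Coriolis balances both:
fV = (1/ρ)|∂P/∂n| + V²/R  →  V² − fR·V + fR·V_g = 0
With fR = 5.93×10⁻⁵ × 1676×10³ m = 99.4 m/s:
V = [fR − √((fR)² − 4 fR V_g)]/2 = [99.4 − √(99.4² − 4×99.4×20.8)]/2 = 29.7 m/s
Supergeostrophic (V > V_g = 20.8 m/s), as expected around a high.
Converting: 29.7 m/s × 3.6 = 110 km/h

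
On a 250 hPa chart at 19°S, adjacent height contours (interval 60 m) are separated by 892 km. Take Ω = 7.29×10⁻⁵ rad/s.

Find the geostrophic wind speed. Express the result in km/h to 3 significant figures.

50.0 km/h

Coriolis parameter at 19°S:
f = 2Ω sin φ = 2 × 7.29×10⁻⁵ × sin 19° = 4.75×10⁻⁵ s⁻¹
Height gradient: |∂Z/∂n| = 60 m / 892000 m = 6.73×10⁻⁵
On a pressure surface, geostrophic balance gives V_g = (g/f)|∂Z/∂n|:
V_g = 9.81 × 6.73×10⁻⁵ / 4.75×10⁻⁵ = 13.9 m/s
Converting: 13.9 m/s × 3.6 = 50.0 km/h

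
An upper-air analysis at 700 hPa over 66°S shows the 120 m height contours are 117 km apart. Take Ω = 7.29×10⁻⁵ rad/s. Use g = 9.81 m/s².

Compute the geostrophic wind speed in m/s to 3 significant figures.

75.5 m/s

Coriolis parameter at 66°S:
f = 2Ω sin φ = 2 × 7.29×10⁻⁵ × sin 66° = 1.33×10⁻⁴ s⁻¹
Height gradient: |∂Z/∂n| = 120 m / 117000 m = 1.03×10⁻³
On a pressure surface, geostrophic balance gives V_g = (g/f)|∂Z/∂n|:
V_g = 9.81 × 1.03×10⁻³ / 1.33×10⁻⁴ = 75.5 m/s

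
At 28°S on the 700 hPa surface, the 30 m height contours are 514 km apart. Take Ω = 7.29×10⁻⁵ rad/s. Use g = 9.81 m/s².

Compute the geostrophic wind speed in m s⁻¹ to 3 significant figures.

8.36 m s⁻¹

Coriolis parameter at 28°S:
f = 2Ω sin φ = 2 × 7.29×10⁻⁵ × sin 28° = 6.84×10⁻⁵ s⁻¹
Height gradient: |∂Z/∂n| = 30 m / 514000 m = 5.84×10⁻⁵
On a pressure surface, geostrophic balance gives V_g = (g/f)|∂Z/∂n|:
V_g = 9.81 × 5.84×10⁻⁵ / 6.84×10⁻⁵ = 8.36 m/s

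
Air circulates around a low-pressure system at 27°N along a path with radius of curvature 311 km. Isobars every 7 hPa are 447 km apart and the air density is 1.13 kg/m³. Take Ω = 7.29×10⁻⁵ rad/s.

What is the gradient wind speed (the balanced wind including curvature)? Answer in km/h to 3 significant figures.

46.4 km/h

Coriolis parameter at 27°N:
f = 2Ω sin φ = 2 × 7.29×10⁻⁵ × sin 27° = 6.62×10⁻⁵ s⁻¹
Pressure gradient: |∂P/∂n| = 700 Pa / 447000 m = 1.57×10⁻³ Pa/m
Geostrophic speed: V_g = |∂P/∂n|/(fρ) = 1.57×10⁻³/(6.62×10⁻⁵ × 1.13) = 20.9 m/s
Around a low, centrifugal force acts outward with Coriolis, so pressure-gradient force balances both:
(1/ρ)|∂P/∂n| = fV + V²/R  →  V² + fR·V − fR·V_g = 0
With fR = 6.62×10⁻⁵ × 311×10³ m = 20.6 m/s:
V = [−fR + √((fR)² + 4 fR V_g)]/2 = [−20.6 + √(20.6² + 4×20.6×20.9)]/2 = 12.9 m/s
Subgeostrophic (V < V_g = 20.9 m/s), as expected around a low.
Converting: 12.9 m/s × 3.6 = 46.4 km/h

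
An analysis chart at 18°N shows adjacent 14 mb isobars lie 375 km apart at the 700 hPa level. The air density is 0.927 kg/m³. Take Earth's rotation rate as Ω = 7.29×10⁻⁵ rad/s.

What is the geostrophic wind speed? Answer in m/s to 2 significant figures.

Coriolis parameter at 18°N:
f = 2Ω sin φ = 2 × 7.29×10⁻⁵ × sin 18° = 4.51×10⁻⁵ s⁻¹
Pressure gradient: |∂P/∂n| = 1400 Pa / 375000 m = 3.73×10⁻³ Pa/m
Geostrophic balance (pressure-gradient force = Coriolis force):
V_g = (1/(fρ)) |∂P/∂n| = 3.73×10⁻³ / (4.51×10⁻⁵ × 0.927) = 89.4 m/s

89 m/s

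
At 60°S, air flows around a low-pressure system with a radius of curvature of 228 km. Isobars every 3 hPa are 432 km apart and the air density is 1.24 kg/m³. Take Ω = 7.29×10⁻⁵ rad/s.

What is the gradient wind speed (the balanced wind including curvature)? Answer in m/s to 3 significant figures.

3.91 m/s

Coriolis parameter at 60°S:
f = 2Ω sin φ = 2 × 7.29×10⁻⁵ × sin 60° = 1.26×10⁻⁴ s⁻¹
Pressure gradient: |∂P/∂n| = 300 Pa / 432000 m = 6.94×10⁻⁴ Pa/m
Geostrophic speed: V_g = |∂P/∂n|/(fρ) = 6.94×10⁻⁴/(1.26×10⁻⁴ × 1.24) = 4.44 m/s
Around a low, centrifugal force acts outward with Coriolis, so pressure-gradient force balances both:
(1/ρ)|∂P/∂n| = fV + V²/R  →  V² + fR·V − fR·V_g = 0
With fR = 1.26×10⁻⁴ × 228×10³ m = 28.8 m/s:
V = [−fR + √((fR)² + 4 fR V_g)]/2 = [−28.8 + √(28.8² + 4×28.8×4.44)]/2 = 3.91 m/s
Subgeostrophic (V < V_g = 4.44 m/s), as expected around a low.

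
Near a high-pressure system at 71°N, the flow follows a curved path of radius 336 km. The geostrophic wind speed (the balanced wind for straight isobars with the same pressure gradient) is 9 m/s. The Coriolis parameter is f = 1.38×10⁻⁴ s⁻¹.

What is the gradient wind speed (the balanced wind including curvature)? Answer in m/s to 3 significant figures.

12.2 m/s

Around a high, pressure-gradient force acts outward with centrifugal, so Coriolis balances both:
fV = (1/ρ)|∂P/∂n| + V²/R  →  V² − fR·V + fR·V_g = 0
With fR = 1.38×10⁻⁴ × 336×10³ m = 46.4 m/s:
V = [fR − √((fR)² − 4 fR V_g)]/2 = [46.4 − √(46.4² − 4×46.4×9)]/2 = 12.2 m/s
Supergeostrophic (V > V_g = 9 m/s), as expected around a high.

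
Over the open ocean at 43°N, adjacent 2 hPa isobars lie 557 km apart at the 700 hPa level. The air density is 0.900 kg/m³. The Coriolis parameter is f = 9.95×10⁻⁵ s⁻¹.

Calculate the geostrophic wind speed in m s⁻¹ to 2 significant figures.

4.0 m s⁻¹

Pressure gradient: |∂P/∂n| = 200 Pa / 557000 m = 3.59×10⁻⁴ Pa/m
Geostrophic balance (pressure-gradient force = Coriolis force):
V_g = (1/(fρ)) |∂P/∂n| = 3.59×10⁻⁴ / (9.95×10⁻⁵ × 0.900) = 4.01 m/s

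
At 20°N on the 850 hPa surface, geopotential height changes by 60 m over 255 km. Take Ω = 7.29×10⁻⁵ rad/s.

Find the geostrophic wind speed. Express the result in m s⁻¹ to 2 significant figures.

Coriolis parameter at 20°N:
f = 2Ω sin φ = 2 × 7.29×10⁻⁵ × sin 20° = 4.99×10⁻⁵ s⁻¹
Height gradient: |∂Z/∂n| = 60 m / 255000 m = 2.35×10⁻⁴
On a pressure surface, geostrophic balance gives V_g = (g/f)|∂Z/∂n|:
V_g = 9.81 × 2.35×10⁻⁴ / 4.99×10⁻⁵ = 46.3 m/s

46 m s⁻¹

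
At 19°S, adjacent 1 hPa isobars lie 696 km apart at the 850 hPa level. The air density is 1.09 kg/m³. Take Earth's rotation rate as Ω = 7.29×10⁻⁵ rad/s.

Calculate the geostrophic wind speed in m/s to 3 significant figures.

Coriolis parameter at 19°S:
f = 2Ω sin φ = 2 × 7.29×10⁻⁵ × sin 19° = 4.75×10⁻⁵ s⁻¹
Pressure gradient: |∂P/∂n| = 100 Pa / 696000 m = 1.44×10⁻⁴ Pa/m
Geostrophic balance (pressure-gradient force = Coriolis force):
V_g = (1/(fρ)) |∂P/∂n| = 1.44×10⁻⁴ / (4.75×10⁻⁵ × 1.09) = 2.78 m/s

2.78 m/s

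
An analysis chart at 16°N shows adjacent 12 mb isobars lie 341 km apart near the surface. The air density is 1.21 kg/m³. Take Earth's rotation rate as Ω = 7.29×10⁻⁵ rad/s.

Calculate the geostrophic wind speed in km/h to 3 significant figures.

Coriolis parameter at 16°N:
f = 2Ω sin φ = 2 × 7.29×10⁻⁵ × sin 16° = 4.02×10⁻⁵ s⁻¹
Pressure gradient: |∂P/∂n| = 1200 Pa / 341000 m = 3.52×10⁻³ Pa/m
Geostrophic balance (pressure-gradient force = Coriolis force):
V_g = (1/(fρ)) |∂P/∂n| = 3.52×10⁻³ / (4.02×10⁻⁵ × 1.21) = 72.4 m/s
Converting: 72.4 m/s × 3.6 = 261 km/h

261 km/h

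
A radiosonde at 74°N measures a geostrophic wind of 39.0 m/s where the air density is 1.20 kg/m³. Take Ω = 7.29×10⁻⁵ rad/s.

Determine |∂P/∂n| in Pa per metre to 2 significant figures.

6.6×10⁻³ Pa/m

Coriolis parameter at 74°N:
f = 2Ω sin φ = 2 × 7.29×10⁻⁵ × sin 74° = 1.40×10⁻⁴ s⁻¹
Geostrophic balance rearranged: |∂P/∂n| = f ρ V_g
|∂P/∂n| = 1.40×10⁻⁴ × 1.20 × 39.0 = 6.56×10⁻³ Pa/m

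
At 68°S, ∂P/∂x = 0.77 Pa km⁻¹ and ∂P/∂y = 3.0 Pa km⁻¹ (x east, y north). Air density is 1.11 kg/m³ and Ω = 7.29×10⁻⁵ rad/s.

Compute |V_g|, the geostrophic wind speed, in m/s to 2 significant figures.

21 m/s

Coriolis parameter at 68°S:
f = 2Ω sin φ = 2 × 7.29×10⁻⁵ × sin 68° = 1.35×10⁻⁴ s⁻¹
In the Southern Hemisphere f is negative: f = −1.35×10⁻⁴ s⁻¹.
Component geostrophic relations (x east, y north):
u_g = −(1/(fρ)) ∂P/∂y,  v_g = (1/(fρ)) ∂P/∂x
u_g = −(3.0×10⁻³)/(−1.35×10⁻⁴ × 1.11) = 20.0 m/s;  v_g = (0.77×10⁻³)/(−1.35×10⁻⁴ × 1.11) = −5.13 m/s
|V_g| = √(u_g² + v_g²) = 20.6 m/s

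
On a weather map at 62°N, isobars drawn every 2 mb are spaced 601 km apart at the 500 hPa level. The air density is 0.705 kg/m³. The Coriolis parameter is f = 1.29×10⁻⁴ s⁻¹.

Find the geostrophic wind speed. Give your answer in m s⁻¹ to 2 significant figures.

Pressure gradient: |∂P/∂n| = 200 Pa / 601000 m = 3.33×10⁻⁴ Pa/m
Geostrophic balance (pressure-gradient force = Coriolis force):
V_g = (1/(fρ)) |∂P/∂n| = 3.33×10⁻⁴ / (1.29×10⁻⁴ × 0.705) = 3.66 m/s

3.7 m s⁻¹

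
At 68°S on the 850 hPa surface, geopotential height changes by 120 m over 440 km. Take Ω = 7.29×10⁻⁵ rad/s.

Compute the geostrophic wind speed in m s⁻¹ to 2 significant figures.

Coriolis parameter at 68°S:
f = 2Ω sin φ = 2 × 7.29×10⁻⁵ × sin 68° = 1.35×10⁻⁴ s⁻¹
Height gradient: |∂Z/∂n| = 120 m / 440000 m = 2.73×10⁻⁴
On a pressure surface, geostrophic balance gives V_g = (g/f)|∂Z/∂n|:
V_g = 9.81 × 2.73×10⁻⁴ / 1.35×10⁻⁴ = 19.8 m/s

20 m s⁻¹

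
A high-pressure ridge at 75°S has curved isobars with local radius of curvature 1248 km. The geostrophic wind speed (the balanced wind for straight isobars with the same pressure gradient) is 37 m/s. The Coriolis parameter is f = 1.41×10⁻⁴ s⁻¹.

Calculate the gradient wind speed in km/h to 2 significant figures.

Around a high, pressure-gradient force acts outward with centrifugal, so Coriolis balances both:
fV = (1/ρ)|∂P/∂n| + V²/R  →  V² − fR·V + fR·V_g = 0
With fR = 1.41×10⁻⁴ × 1248×10³ m = 176 m/s:
V = [fR − √((fR)² − 4 fR V_g)]/2 = [176 − √(176² − 4×176×37)]/2 = 52.9 m/s
Supergeostrophic (V > V_g = 37 m/s), as expected around a high.
Converting: 52.9 m/s × 3.6 = 190 km/h

190 km/h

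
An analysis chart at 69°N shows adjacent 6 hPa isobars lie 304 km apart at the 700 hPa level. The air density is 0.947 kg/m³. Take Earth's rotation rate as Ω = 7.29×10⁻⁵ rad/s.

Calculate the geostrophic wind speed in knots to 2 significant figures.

Coriolis parameter at 69°N:
f = 2Ω sin φ = 2 × 7.29×10⁻⁵ × sin 69° = 1.36×10⁻⁴ s⁻¹
Pressure gradient: |∂P/∂n| = 600 Pa / 304000 m = 1.97×10⁻³ Pa/m
Geostrophic balance (pressure-gradient force = Coriolis force):
V_g = (1/(fρ)) |∂P/∂n| = 1.97×10⁻³ / (1.36×10⁻⁴ × 0.947) = 15.3 m/s
Converting: 15.3 m/s × 1.944 = 30 knots

30 knots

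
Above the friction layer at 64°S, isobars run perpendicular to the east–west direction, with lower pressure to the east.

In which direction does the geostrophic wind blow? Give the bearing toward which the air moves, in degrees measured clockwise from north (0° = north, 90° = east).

The pressure-gradient force points toward the east (bearing 090°).
Geostrophic balance: in the Southern Hemisphere the Coriolis force deflects motion to the left, so the geostrophic wind blows 90° to the left of the pressure-gradient force (low pressure on the right).
Rotating 090° by 90° counterclockwise gives 000° — the wind blows toward the north.

000°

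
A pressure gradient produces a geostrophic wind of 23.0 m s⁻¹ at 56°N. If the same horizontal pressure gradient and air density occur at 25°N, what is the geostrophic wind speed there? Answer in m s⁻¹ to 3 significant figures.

45.1 m s⁻¹

With the same pressure gradient and density, V_g ∝ 1/f ∝ 1/sin φ.
V₂ = V₁ · sin φ₁ / sin φ₂ = 23.0 × sin 56° / sin 25°
V₂ = 23.0 × 0.8290/0.4226 = 45.1 m s⁻¹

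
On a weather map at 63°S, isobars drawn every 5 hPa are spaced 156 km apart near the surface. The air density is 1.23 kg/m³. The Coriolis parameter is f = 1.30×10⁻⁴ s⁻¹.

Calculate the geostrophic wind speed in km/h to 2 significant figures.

72 km/h

Pressure gradient: |∂P/∂n| = 500 Pa / 156000 m = 3.21×10⁻³ Pa/m
Geostrophic balance (pressure-gradient force = Coriolis force):
V_g = (1/(fρ)) |∂P/∂n| = 3.21×10⁻³ / (1.30×10⁻⁴ × 1.23) = 20.0 m/s
Converting: 20.0 m/s × 3.6 = 72 km/h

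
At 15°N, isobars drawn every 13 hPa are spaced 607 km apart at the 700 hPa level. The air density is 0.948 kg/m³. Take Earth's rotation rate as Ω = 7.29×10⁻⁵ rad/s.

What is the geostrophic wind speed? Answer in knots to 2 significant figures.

120 knots

Coriolis parameter at 15°N:
f = 2Ω sin φ = 2 × 7.29×10⁻⁵ × sin 15° = 3.77×10⁻⁵ s⁻¹
Pressure gradient: |∂P/∂n| = 1300 Pa / 607000 m = 2.14×10⁻³ Pa/m
Geostrophic balance (pressure-gradient force = Coriolis force):
V_g = (1/(fρ)) |∂P/∂n| = 2.14×10⁻³ / (3.77×10⁻⁵ × 0.948) = 59.9 m/s
Converting: 59.9 m/s × 1.944 = 120 knots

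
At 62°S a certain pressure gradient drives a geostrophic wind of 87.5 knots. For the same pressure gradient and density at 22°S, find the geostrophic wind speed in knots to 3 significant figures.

With the same pressure gradient and density, V_g ∝ 1/f ∝ 1/sin φ.
V₂ = V₁ · sin φ₁ / sin φ₂ = 87.5 × sin 62° / sin 22°
V₂ = 87.5 × 0.8829/0.3746 = 206 knots

206 knots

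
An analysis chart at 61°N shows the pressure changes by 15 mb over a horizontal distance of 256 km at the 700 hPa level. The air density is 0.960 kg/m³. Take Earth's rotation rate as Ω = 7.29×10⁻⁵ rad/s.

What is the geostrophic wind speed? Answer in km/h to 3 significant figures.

Coriolis parameter at 61°N:
f = 2Ω sin φ = 2 × 7.29×10⁻⁵ × sin 61° = 1.28×10⁻⁴ s⁻¹
Pressure gradient: |∂P/∂n| = 1500 Pa / 256000 m = 5.86×10⁻³ Pa/m
Geostrophic balance (pressure-gradient force = Coriolis force):
V_g = (1/(fρ)) |∂P/∂n| = 5.86×10⁻³ / (1.28×10⁻⁴ × 0.960) = 47.9 m/s
Converting: 47.9 m/s × 3.6 = 172 km/h

172 km/h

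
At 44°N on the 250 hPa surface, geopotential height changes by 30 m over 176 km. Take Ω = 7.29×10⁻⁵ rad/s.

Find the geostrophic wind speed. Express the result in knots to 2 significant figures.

Coriolis parameter at 44°N:
f = 2Ω sin φ = 2 × 7.29×10⁻⁵ × sin 44° = 1.01×10⁻⁴ s⁻¹
Height gradient: |∂Z/∂n| = 30 m / 176000 m = 1.70×10⁻⁴
On a pressure surface, geostrophic balance gives V_g = (g/f)|∂Z/∂n|:
V_g = 9.81 × 1.70×10⁻⁴ / 1.01×10⁻⁴ = 16.5 m/s
Converting: 16.5 m/s × 1.944 = 32 knots

32 knots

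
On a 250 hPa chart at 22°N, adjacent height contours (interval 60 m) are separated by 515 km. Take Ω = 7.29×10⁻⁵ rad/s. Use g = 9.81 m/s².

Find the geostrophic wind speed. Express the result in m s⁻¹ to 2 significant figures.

Coriolis parameter at 22°N:
f = 2Ω sin φ = 2 × 7.29×10⁻⁵ × sin 22° = 5.46×10⁻⁵ s⁻¹
Height gradient: |∂Z/∂n| = 60 m / 515000 m = 1.17×10⁻⁴
On a pressure surface, geostrophic balance gives V_g = (g/f)|∂Z/∂n|:
V_g = 9.81 × 1.17×10⁻⁴ / 5.46×10⁻⁵ = 20.9 m/s

21 m s⁻¹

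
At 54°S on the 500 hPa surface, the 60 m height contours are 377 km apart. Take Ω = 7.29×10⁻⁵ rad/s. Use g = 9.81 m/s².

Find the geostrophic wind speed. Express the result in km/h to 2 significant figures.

48 km/h

Coriolis parameter at 54°S:
f = 2Ω sin φ = 2 × 7.29×10⁻⁵ × sin 54° = 1.18×10⁻⁴ s⁻¹
Height gradient: |∂Z/∂n| = 60 m / 377000 m = 1.59×10⁻⁴
On a pressure surface, geostrophic balance gives V_g = (g/f)|∂Z/∂n|:
V_g = 9.81 × 1.59×10⁻⁴ / 1.18×10⁻⁴ = 13.2 m/s
Converting: 13.2 m/s × 3.6 = 48 km/h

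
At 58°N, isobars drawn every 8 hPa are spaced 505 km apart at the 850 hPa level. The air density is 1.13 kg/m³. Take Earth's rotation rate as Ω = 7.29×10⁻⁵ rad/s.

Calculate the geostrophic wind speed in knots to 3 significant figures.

Coriolis parameter at 58°N:
f = 2Ω sin φ = 2 × 7.29×10⁻⁵ × sin 58° = 1.24×10⁻⁴ s⁻¹
Pressure gradient: |∂P/∂n| = 800 Pa / 505000 m = 1.58×10⁻³ Pa/m
Geostrophic balance (pressure-gradient force = Coriolis force):
V_g = (1/(fρ)) |∂P/∂n| = 1.58×10⁻³ / (1.24×10⁻⁴ × 1.13) = 11.3 m/s
Converting: 11.3 m/s × 1.944 = 22.0 knots

22.0 knots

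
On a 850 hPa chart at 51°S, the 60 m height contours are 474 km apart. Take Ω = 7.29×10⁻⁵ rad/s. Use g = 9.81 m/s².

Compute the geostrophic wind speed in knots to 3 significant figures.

Coriolis parameter at 51°S:
f = 2Ω sin φ = 2 × 7.29×10⁻⁵ × sin 51° = 1.13×10⁻⁴ s⁻¹
Height gradient: |∂Z/∂n| = 60 m / 474000 m = 1.27×10⁻⁴
On a pressure surface, geostrophic balance gives V_g = (g/f)|∂Z/∂n|:
V_g = 9.81 × 1.27×10⁻⁴ / 1.13×10⁻⁴ = 11.0 m/s
Converting: 11.0 m/s × 1.944 = 21.3 knots

21.3 knots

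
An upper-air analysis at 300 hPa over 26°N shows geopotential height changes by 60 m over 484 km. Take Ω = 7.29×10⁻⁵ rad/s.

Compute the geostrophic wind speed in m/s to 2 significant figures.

Coriolis parameter at 26°N:
f = 2Ω sin φ = 2 × 7.29×10⁻⁵ × sin 26° = 6.39×10⁻⁵ s⁻¹
Height gradient: |∂Z/∂n| = 60 m / 484000 m = 1.24×10⁻⁴
On a pressure surface, geostrophic balance gives V_g = (g/f)|∂Z/∂n|:
V_g = 9.81 × 1.24×10⁻⁴ / 6.39×10⁻⁵ = 19.0 m/s

19 m/s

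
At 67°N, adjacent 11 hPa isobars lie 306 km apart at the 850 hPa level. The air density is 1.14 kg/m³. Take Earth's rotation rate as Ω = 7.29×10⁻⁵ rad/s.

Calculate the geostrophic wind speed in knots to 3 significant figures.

45.7 knots

Coriolis parameter at 67°N:
f = 2Ω sin φ = 2 × 7.29×10⁻⁵ × sin 67° = 1.34×10⁻⁴ s⁻¹
Pressure gradient: |∂P/∂n| = 1100 Pa / 306000 m = 3.59×10⁻³ Pa/m
Geostrophic balance (pressure-gradient force = Coriolis force):
V_g = (1/(fρ)) |∂P/∂n| = 3.59×10⁻³ / (1.34×10⁻⁴ × 1.14) = 23.5 m/s
Converting: 23.5 m/s × 1.944 = 45.7 knots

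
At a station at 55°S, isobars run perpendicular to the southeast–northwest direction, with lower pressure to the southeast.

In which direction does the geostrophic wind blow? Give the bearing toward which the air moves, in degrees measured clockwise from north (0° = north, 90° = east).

The pressure-gradient force points toward the southeast (bearing 135°).
Geostrophic balance: in the Southern Hemisphere the Coriolis force deflects motion to the left, so the geostrophic wind blows 90° to the left of the pressure-gradient force (low pressure on the right).
Rotating 135° by 90° counterclockwise gives 045° — the wind blows toward the northeast.

045°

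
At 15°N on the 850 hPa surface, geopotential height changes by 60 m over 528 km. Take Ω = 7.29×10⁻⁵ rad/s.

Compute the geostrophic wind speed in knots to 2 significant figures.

Coriolis parameter at 15°N:
f = 2Ω sin φ = 2 × 7.29×10⁻⁵ × sin 15° = 3.77×10⁻⁵ s⁻¹
Height gradient: |∂Z/∂n| = 60 m / 528000 m = 1.14×10⁻⁴
On a pressure surface, geostrophic balance gives V_g = (g/f)|∂Z/∂n|:
V_g = 9.81 × 1.14×10⁻⁴ / 3.77×10⁻⁵ = 29.5 m/s
Converting: 29.5 m/s × 1.944 = 57 knots

57 knots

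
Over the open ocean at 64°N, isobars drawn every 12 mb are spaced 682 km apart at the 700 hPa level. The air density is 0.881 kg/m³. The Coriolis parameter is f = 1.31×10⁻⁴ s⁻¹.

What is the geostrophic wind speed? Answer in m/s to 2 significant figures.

Pressure gradient: |∂P/∂n| = 1200 Pa / 682000 m = 1.76×10⁻³ Pa/m
Geostrophic balance (pressure-gradient force = Coriolis force):
V_g = (1/(fρ)) |∂P/∂n| = 1.76×10⁻³ / (1.31×10⁻⁴ × 0.881) = 15.2 m/s

15 m/s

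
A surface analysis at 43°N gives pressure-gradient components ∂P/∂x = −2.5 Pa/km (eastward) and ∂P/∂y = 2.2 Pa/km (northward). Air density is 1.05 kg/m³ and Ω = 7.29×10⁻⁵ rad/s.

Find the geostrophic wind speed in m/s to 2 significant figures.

Coriolis parameter at 43°N:
f = 2Ω sin φ = 2 × 7.29×10⁻⁵ × sin 43° = 9.94×10⁻⁵ s⁻¹
Component geostrophic relations (x east, y north):
u_g = −(1/(fρ)) ∂P/∂y,  v_g = (1/(fρ)) ∂P/∂x
u_g = −(2.2×10⁻³)/(9.94×10⁻⁵ × 1.05) = −21.1 m/s;  v_g = (−2.5×10⁻³)/(9.94×10⁻⁵ × 1.05) = −23.9 m/s
|V_g| = √(u_g² + v_g²) = 31.9 m/s

32 m/s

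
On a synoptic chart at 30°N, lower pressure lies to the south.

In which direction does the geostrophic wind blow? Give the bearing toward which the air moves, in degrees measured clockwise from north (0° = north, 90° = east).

270°

The pressure-gradient force points toward the south (bearing 180°).
Geostrophic balance: in the Northern Hemisphere the Coriolis force deflects motion to the right, so the geostrophic wind blows 90° to the right of the pressure-gradient force (low pressure on the left).
Rotating 180° by 90° clockwise gives 270° — the wind blows toward the west.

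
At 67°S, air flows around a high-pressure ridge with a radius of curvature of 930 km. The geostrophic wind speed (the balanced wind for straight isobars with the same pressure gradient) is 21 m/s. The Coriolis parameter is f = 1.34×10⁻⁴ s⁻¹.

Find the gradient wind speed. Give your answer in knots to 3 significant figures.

Around a high, pressure-gradient force acts outward with centrifugal, so Coriolis balances both:
fV = (1/ρ)|∂P/∂n| + V²/R  →  V² − fR·V + fR·V_g = 0
With fR = 1.34×10⁻⁴ × 930×10³ m = 125 m/s:
V = [fR − √((fR)² − 4 fR V_g)]/2 = [125 − √(125² − 4×125×21)]/2 = 26.7 m/s
Supergeostrophic (V > V_g = 21 m/s), as expected around a high.
Converting: 26.7 m/s × 1.944 = 52.0 knots

52.0 knots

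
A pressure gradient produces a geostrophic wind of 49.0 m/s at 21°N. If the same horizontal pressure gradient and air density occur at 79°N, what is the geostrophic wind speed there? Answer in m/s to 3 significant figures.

With the same pressure gradient and density, V_g ∝ 1/f ∝ 1/sin φ.
V₂ = V₁ · sin φ₁ / sin φ₂ = 49.0 × sin 21° / sin 79°
V₂ = 49.0 × 0.3584/0.9816 = 17.9 m/s

17.9 m/s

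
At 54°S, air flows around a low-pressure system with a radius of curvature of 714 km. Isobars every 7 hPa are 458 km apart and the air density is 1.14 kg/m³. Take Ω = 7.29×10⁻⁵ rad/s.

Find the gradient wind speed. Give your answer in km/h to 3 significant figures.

Coriolis parameter at 54°S:
f = 2Ω sin φ = 2 × 7.29×10⁻⁵ × sin 54° = 1.18×10⁻⁴ s⁻¹
Pressure gradient: |∂P/∂n| = 700 Pa / 458000 m = 1.53×10⁻³ Pa/m
Geostrophic speed: V_g = |∂P/∂n|/(fρ) = 1.53×10⁻³/(1.18×10⁻⁴ × 1.14) = 11.4 m/s
Around a low, centrifugal force acts outward with Coriolis, so pressure-gradient force balances both:
(1/ρ)|∂P/∂n| = fV + V²/R  →  V² + fR·V − fR·V_g = 0
With fR = 1.18×10⁻⁴ × 714×10³ m = 84.2 m/s:
V = [−fR + √((fR)² + 4 fR V_g)]/2 = [−84.2 + √(84.2² + 4×84.2×11.4)]/2 = 10.1 m/s
Subgeostrophic (V < V_g = 11.4 m/s), as expected around a low.
Converting: 10.1 m/s × 3.6 = 36.5 km/h

36.5 km/h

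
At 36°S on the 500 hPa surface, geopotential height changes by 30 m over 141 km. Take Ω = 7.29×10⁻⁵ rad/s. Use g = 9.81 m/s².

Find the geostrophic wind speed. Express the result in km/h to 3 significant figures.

87.7 km/h

Coriolis parameter at 36°S:
f = 2Ω sin φ = 2 × 7.29×10⁻⁵ × sin 36° = 8.57×10⁻⁵ s⁻¹
Height gradient: |∂Z/∂n| = 30 m / 141000 m = 2.13×10⁻⁴
On a pressure surface, geostrophic balance gives V_g = (g/f)|∂Z/∂n|:
V_g = 9.81 × 2.13×10⁻⁴ / 8.57×10⁻⁵ = 24.4 m/s
Converting: 24.4 m/s × 3.6 = 87.7 km/h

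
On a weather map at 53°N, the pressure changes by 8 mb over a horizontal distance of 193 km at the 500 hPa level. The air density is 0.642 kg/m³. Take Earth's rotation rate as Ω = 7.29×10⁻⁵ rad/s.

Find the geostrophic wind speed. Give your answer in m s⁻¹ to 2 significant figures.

Coriolis parameter at 53°N:
f = 2Ω sin φ = 2 × 7.29×10⁻⁵ × sin 53° = 1.16×10⁻⁴ s⁻¹
Pressure gradient: |∂P/∂n| = 800 Pa / 193000 m = 4.15×10⁻³ Pa/m
Geostrophic balance (pressure-gradient force = Coriolis force):
V_g = (1/(fρ)) |∂P/∂n| = 4.15×10⁻³ / (1.16×10⁻⁴ × 0.642) = 55.4 m/s

55 m s⁻¹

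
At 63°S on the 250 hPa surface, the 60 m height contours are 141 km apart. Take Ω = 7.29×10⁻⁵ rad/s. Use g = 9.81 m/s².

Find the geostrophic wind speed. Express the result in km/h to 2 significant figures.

Coriolis parameter at 63°S:
f = 2Ω sin φ = 2 × 7.29×10⁻⁵ × sin 63° = 1.30×10⁻⁴ s⁻¹
Height gradient: |∂Z/∂n| = 60 m / 141000 m = 4.26×10⁻⁴
On a pressure surface, geostrophic balance gives V_g = (g/f)|∂Z/∂n|:
V_g = 9.81 × 4.26×10⁻⁴ / 1.30×10⁻⁴ = 32.1 m/s
Converting: 32.1 m/s × 3.6 = 120 km/h

120 km/h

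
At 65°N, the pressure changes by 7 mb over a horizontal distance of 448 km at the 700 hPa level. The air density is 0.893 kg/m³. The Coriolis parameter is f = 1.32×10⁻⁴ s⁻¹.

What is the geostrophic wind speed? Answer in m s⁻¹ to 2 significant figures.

13 m s⁻¹

Pressure gradient: |∂P/∂n| = 700 Pa / 448000 m = 1.56×10⁻³ Pa/m
Geostrophic balance (pressure-gradient force = Coriolis force):
V_g = (1/(fρ)) |∂P/∂n| = 1.56×10⁻³ / (1.32×10⁻⁴ × 0.893) = 13.3 m/s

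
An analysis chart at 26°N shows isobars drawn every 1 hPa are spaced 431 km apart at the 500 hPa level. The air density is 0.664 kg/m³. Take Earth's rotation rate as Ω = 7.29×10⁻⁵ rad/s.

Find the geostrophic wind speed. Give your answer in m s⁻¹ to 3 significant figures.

5.47 m s⁻¹

Coriolis parameter at 26°N:
f = 2Ω sin φ = 2 × 7.29×10⁻⁵ × sin 26° = 6.39×10⁻⁵ s⁻¹
Pressure gradient: |∂P/∂n| = 100 Pa / 431000 m = 2.32×10⁻⁴ Pa/m
Geostrophic balance (pressure-gradient force = Coriolis force):
V_g = (1/(fρ)) |∂P/∂n| = 2.32×10⁻⁴ / (6.39×10⁻⁵ × 0.664) = 5.47 m/s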